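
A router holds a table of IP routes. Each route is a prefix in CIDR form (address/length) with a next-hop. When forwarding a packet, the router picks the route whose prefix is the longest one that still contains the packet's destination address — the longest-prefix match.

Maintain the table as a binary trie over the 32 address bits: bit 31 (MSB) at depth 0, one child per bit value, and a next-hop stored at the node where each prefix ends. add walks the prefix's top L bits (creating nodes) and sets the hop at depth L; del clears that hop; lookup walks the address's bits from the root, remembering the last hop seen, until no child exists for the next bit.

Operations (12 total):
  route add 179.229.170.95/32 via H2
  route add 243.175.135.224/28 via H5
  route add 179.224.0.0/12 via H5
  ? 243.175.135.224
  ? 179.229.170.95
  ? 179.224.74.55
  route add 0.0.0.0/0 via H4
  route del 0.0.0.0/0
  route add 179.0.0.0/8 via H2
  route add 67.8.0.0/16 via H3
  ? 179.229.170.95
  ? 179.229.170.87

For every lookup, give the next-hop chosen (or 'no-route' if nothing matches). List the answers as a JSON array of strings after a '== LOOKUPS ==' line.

Apply in order:
  add 179.229.170.95/32 -> H2 at depth 32
  add 243.175.135.224/28 -> H5 at depth 28
  add 179.224.0.0/12 -> H5 at depth 12
  lookup 243.175.135.224: bits 1111001110101111100001111110 walk d0:-→d1:-→d2:-→d3:-→d4:-→d5:-→d6:-→d7:-→d8:-→d9:-→d10:-→d11:-→d12:-→d13:-→d14:-→d15:-→d16:-→d17:-→d18:-→d19:-→d20:-→d21:-→d22:-→d23:-→d24:-→d25:-→d26:-→d27:-→d28:H5 -> H5
  lookup 179.229.170.95: bits 10110011111001011010101001011111 walk d0:-→d1:-→d2:-→d3:-→d4:-→d5:-→d6:-→d7:-→d8:-→d9:-→d10:-→d11:-→d12:H5→d13:-→d14:-→d15:-→d16:-→d17:-→d18:-→d19:-→d20:-→d21:-→d22:-→d23:-→d24:-→d25:-→d26:-→d27:-→d28:-→d29:-→d30:-→d31:-→d32:H2 -> H2
  lookup 179.224.74.55: bits 1011001111100 walk d0:-→d1:-→d2:-→d3:-→d4:-→d5:-→d6:-→d7:-→d8:-→d9:-→d10:-→d11:-→d12:H5→d13:- -> H5
  add 0.0.0.0/0 -> H4 at depth 0
  - 0.0.0.0/0 clear@0
  add 179.0.0.0/8 -> H2 at depth 8
  add 67.8.0.0/16 -> H3 at depth 16
  lookup 179.229.170.95: bits 10110011111001011010101001011111 walk d0:-→d1:-→d2:-→d3:-→d4:-→d5:-→d6:-→d7:-→d8:H2→d9:-→d10:-→d11:-→d12:H5→d13:-→d14:-→d15:-→d16:-→d17:-→d18:-→d19:-→d20:-→d21:-→d22:-→d23:-→d24:-→d25:-→d26:-→d27:-→d28:-→d29:-→d30:-→d31:-→d32:H2 -> H2
  lookup 179.229.170.87: bits 1011001111100101101010100101 walk d0:-→d1:-→d2:-→d3:-→d4:-→d5:-→d6:-→d7:-→d8:H2→d9:-→d10:-→d11:-→d12:H5→d13:-→d14:-→d15:-→d16:-→d17:-→d18:-→d19:-→d20:-→d21:-→d22:-→d23:-→d24:-→d25:-→d26:-→d27:-→d28:- -> H5

== LOOKUPS ==
["H5","H2","H5","H2","H5"]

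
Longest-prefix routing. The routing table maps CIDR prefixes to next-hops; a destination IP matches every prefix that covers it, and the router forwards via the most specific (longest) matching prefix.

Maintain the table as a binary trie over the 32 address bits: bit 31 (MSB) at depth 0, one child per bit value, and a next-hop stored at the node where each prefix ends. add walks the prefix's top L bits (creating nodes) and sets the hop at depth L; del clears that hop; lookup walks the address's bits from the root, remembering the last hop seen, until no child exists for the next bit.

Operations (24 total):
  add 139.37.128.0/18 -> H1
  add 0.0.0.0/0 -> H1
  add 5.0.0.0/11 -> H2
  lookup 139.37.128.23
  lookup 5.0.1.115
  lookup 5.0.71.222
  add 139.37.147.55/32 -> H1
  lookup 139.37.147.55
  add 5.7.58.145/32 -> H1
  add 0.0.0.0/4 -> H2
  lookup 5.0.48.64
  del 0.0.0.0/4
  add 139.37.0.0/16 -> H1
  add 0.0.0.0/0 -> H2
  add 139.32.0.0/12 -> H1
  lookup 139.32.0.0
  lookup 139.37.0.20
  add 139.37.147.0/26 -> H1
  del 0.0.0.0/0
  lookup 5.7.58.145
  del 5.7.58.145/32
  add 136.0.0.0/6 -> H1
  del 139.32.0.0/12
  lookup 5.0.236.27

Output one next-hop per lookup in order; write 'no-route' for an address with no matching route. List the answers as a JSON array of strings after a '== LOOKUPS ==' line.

Trace:
  + 139.37.128.0/18 (H1) depth=18
  + 0.0.0.0/0 (H1) depth=0
  + 5.0.0.0/11 (H2) depth=11
  ? 139.37.128.23  path d0:H1→d1:-→d2:-→d3:-→d4:-→d5:-→d6:-→d7:-→d8:-→d9:-→d10:-→d11:-→d12:-→d13:-→d14:-→d15:-→d16:-→d17:-→d18:H1  best=H1
  ? 5.0.1.115  path d0:H1→d1:-→d2:-→d3:-→d4:-→d5:-→d6:-→d7:-→d8:-→d9:-→d10:-→d11:H2  best=H2
  ? 5.0.71.222  path d0:H1→d1:-→d2:-→d3:-→d4:-→d5:-→d6:-→d7:-→d8:-→d9:-→d10:-→d11:H2  best=H2
  + 139.37.147.55/32 (H1) depth=32
  ? 139.37.147.55  path d0:H1→d1:-→d2:-→d3:-→d4:-→d5:-→d6:-→d7:-→d8:-→d9:-→d10:-→d11:-→d12:-→d13:-→d14:-→d15:-→d16:-→d17:-→d18:H1→d19:-→d20:-→d21:-→d22:-→d23:-→d24:-→d25:-→d26:-→d27:-→d28:-→d29:-→d30:-→d31:-→d32:H1  best=H1
  + 5.7.58.145/32 (H1) depth=32
  + 0.0.0.0/4 (H2) depth=4
  ? 5.0.48.64  path d0:H1→d1:-→d2:-→d3:-→d4:H2→d5:-→d6:-→d7:-→d8:-→d9:-→d10:-→d11:H2→d12:-→d13:-  best=H2
  del 0.0.0.0/4 (clear depth 4)
  + 139.37.0.0/16 (H1) depth=16
  + 0.0.0.0/0 (H2) depth=0
  + 139.32.0.0/12 (H1) depth=12
  ? 139.32.0.0  path d0:H2→d1:-→d2:-→d3:-→d4:-→d5:-→d6:-→d7:-→d8:-→d9:-→d10:-→d11:-→d12:H1→d13:-  best=H1
  ? 139.37.0.20  path d0:H2→d1:-→d2:-→d3:-→d4:-→d5:-→d6:-→d7:-→d8:-→d9:-→d10:-→d11:-→d12:H1→d13:-→d14:-→d15:-→d16:H1  best=H1
  + 139.37.147.0/26 (H1) depth=26
  del 0.0.0.0/0 (clear depth 0)
  ? 5.7.58.145  path d0:-→d1:-→d2:-→d3:-→d4:-→d5:-→d6:-→d7:-→d8:-→d9:-→d10:-→d11:H2→d12:-→d13:-→d14:-→d15:-→d16:-→d17:-→d18:-→d19:-→d20:-→d21:-→d22:-→d23:-→d24:-→d25:-→d26:-→d27:-→d28:-→d29:-→d30:-→d31:-→d32:H1  best=H1
  del 5.7.58.145/32 (clear depth 32)
  + 136.0.0.0/6 (H1) depth=6
  del 139.32.0.0/12 (clear depth 12)
  ? 5.0.236.27  path d0:-→d1:-→d2:-→d3:-→d4:-→d5:-→d6:-→d7:-→d8:-→d9:-→d10:-→d11:H2→d12:-→d13:-  best=H2

== LOOKUPS ==
["H1","H2","H2","H1","H2","H1","H1","H1","H2"]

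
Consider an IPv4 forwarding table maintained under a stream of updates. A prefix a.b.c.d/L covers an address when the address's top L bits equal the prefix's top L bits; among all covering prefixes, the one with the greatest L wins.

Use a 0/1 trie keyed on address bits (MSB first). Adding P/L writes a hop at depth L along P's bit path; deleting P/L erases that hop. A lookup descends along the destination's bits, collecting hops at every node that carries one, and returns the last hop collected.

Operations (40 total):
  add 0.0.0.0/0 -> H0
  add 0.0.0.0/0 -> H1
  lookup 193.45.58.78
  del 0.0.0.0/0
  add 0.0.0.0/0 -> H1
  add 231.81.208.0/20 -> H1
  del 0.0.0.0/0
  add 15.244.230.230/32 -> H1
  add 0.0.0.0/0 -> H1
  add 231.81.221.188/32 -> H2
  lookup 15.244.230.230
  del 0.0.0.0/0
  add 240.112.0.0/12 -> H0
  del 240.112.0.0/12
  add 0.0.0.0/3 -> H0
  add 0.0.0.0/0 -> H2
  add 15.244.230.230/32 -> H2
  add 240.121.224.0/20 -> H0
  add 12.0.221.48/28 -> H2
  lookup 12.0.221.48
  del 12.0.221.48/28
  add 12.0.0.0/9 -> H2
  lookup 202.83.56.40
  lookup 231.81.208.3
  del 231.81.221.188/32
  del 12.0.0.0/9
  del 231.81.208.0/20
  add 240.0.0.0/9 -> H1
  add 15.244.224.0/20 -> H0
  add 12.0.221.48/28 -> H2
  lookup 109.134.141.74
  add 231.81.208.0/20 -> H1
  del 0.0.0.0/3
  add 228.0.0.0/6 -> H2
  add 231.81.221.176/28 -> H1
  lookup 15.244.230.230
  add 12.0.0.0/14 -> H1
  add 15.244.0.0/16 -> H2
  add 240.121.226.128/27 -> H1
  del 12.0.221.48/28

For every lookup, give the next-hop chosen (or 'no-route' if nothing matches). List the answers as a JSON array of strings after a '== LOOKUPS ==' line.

Trace:
  add 0.0.0.0/0 -> H0 at depth 0
  add 0.0.0.0/0 -> H1 at depth 0
  lookup 193.45.58.78: bits ε walk d0:H1 -> H1
  del 0.0.0.0/0 (clear depth 0)
  add 0.0.0.0/0 -> H1 at depth 0
  add 231.81.208.0/20 -> H1 at depth 20
  del 0.0.0.0/0 (clear depth 0)
  add 15.244.230.230/32 -> H1 at depth 32
  add 0.0.0.0/0 -> H1 at depth 0
  add 231.81.221.188/32 -> H2 at depth 32
  lookup 15.244.230.230: bits 00001111111101001110011011100110 walk d0:H1→d1:-→d2:-→d3:-→d4:-→d5:-→d6:-→d7:-→d8:-→d9:-→d10:-→d11:-→d12:-→d13:-→d14:-→d15:-→d16:-→d17:-→d18:-→d19:-→d20:-→d21:-→d22:-→d23:-→d24:-→d25:-→d26:-→d27:-→d28:-→d29:-→d30:-→d31:-→d32:H1 -> H1
  del 0.0.0.0/0 (clear depth 0)
  add 240.112.0.0/12 -> H0 at depth 12
  del 240.112.0.0/12 (clear depth 12)
  add 0.0.0.0/3 -> H0 at depth 3
  add 0.0.0.0/0 -> H2 at depth 0
  add 15.244.230.230/32 -> H2 at depth 32
  add 240.121.224.0/20 -> H0 at depth 20
  add 12.0.221.48/28 -> H2 at depth 28
  lookup 12.0.221.48: bits 0000110000000000110111010011 walk d0:H2→d1:-→d2:-→d3:H0→d4:-→d5:-→d6:-→d7:-→d8:-→d9:-→d10:-→d11:-→d12:-→d13:-→d14:-→d15:-→d16:-→d17:-→d18:-→d19:-→d20:-→d21:-→d22:-→d23:-→d24:-→d25:-→d26:-→d27:-→d28:H2 -> H2
  del 12.0.221.48/28 (clear depth 28)
  add 12.0.0.0/9 -> H2 at depth 9
  lookup 202.83.56.40: bits 11 walk d0:H2→d1:-→d2:- -> H2
  lookup 231.81.208.3: bits 11100111010100011101 walk d0:H2→d1:-→d2:-→d3:-→d4:-→d5:-→d6:-→d7:-→d8:-→d9:-→d10:-→d11:-→d12:-→d13:-→d14:-→d15:-→d16:-→d17:-→d18:-→d19:-→d20:H1 -> H1
  del 231.81.221.188/32 (clear depth 32)
  del 12.0.0.0/9 (clear depth 9)
  del 231.81.208.0/20 (clear depth 20)
  add 240.0.0.0/9 -> H1 at depth 9
  add 15.244.224.0/20 -> H0 at depth 20
  add 12.0.221.48/28 -> H2 at depth 28
  lookup 109.134.141.74: bits 0 walk d0:H2→d1:- -> H2
  add 231.81.208.0/20 -> H1 at depth 20
  del 0.0.0.0/3 (clear depth 3)
  add 228.0.0.0/6 -> H2 at depth 6
  add 231.81.221.176/28 -> H1 at depth 28
  lookup 15.244.230.230: bits 00001111111101001110011011100110 walk d0:H2→d1:-→d2:-→d3:-→d4:-→d5:-→d6:-→d7:-→d8:-→d9:-→d10:-→d11:-→d12:-→d13:-→d14:-→d15:-→d16:-→d17:-→d18:-→d19:-→d20:H0→d21:-→d22:-→d23:-→d24:-→d25:-→d26:-→d27:-→d28:-→d29:-→d30:-→d31:-→d32:H2 -> H2
  add 12.0.0.0/14 -> H1 at depth 14
  add 15.244.0.0/16 -> H2 at depth 16
  add 240.121.226.128/27 -> H1 at depth 27
  del 12.0.221.48/28 (clear depth 28)

== LOOKUPS ==
["H1","H1","H2","H2","H1","H2","H2"]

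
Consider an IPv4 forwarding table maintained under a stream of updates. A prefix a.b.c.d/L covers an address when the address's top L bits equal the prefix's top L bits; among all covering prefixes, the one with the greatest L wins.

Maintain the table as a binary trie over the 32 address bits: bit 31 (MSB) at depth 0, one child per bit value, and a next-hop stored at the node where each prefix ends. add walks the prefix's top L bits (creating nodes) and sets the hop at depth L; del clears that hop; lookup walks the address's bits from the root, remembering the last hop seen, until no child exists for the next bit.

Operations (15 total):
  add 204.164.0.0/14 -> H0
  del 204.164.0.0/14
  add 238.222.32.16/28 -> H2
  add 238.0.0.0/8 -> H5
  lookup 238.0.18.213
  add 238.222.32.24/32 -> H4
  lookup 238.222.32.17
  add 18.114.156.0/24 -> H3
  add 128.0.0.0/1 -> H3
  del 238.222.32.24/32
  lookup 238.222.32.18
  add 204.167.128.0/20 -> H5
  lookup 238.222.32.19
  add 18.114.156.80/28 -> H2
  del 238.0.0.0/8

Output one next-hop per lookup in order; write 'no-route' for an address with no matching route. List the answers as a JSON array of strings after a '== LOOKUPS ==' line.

Process each operation:
  add 204.164.0.0/14 -> H0 at depth 14
  - 204.164.0.0/14 clear@14
  add 238.222.32.16/28 -> H2 at depth 28
  add 238.0.0.0/8 -> H5 at depth 8
  lookup 238.0.18.213: bits 11101110 walk d0:-→d1:-→d2:-→d3:-→d4:-→d5:-→d6:-→d7:-→d8:H5 -> H5
  add 238.222.32.24/32 -> H4 at depth 32
  lookup 238.222.32.17: bits 1110111011011110001000000001 walk d0:-→d1:-→d2:-→d3:-→d4:-→d5:-→d6:-→d7:-→d8:H5→d9:-→d10:-→d11:-→d12:-→d13:-→d14:-→d15:-→d16:-→d17:-→d18:-→d19:-→d20:-→d21:-→d22:-→d23:-→d24:-→d25:-→d26:-→d27:-→d28:H2 -> H2
  add 18.114.156.0/24 -> H3 at depth 24
  add 128.0.0.0/1 -> H3 at depth 1
  - 238.222.32.24/32 clear@32
  lookup 238.222.32.18: bits 1110111011011110001000000001 walk d0:-→d1:H3→d2:-→d3:-→d4:-→d5:-→d6:-→d7:-→d8:H5→d9:-→d10:-→d11:-→d12:-→d13:-→d14:-→d15:-→d16:-→d17:-→d18:-→d19:-→d20:-→d21:-→d22:-→d23:-→d24:-→d25:-→d26:-→d27:-→d28:H2 -> H2
  add 204.167.128.0/20 -> H5 at depth 20
  lookup 238.222.32.19: bits 1110111011011110001000000001 walk d0:-→d1:H3→d2:-→d3:-→d4:-→d5:-→d6:-→d7:-→d8:H5→d9:-→d10:-→d11:-→d12:-→d13:-→d14:-→d15:-→d16:-→d17:-→d18:-→d19:-→d20:-→d21:-→d22:-→d23:-→d24:-→d25:-→d26:-→d27:-→d28:H2 -> H2
  add 18.114.156.80/28 -> H2 at depth 28
  - 238.0.0.0/8 clear@8

== LOOKUPS ==
["H5","H2","H2","H2"]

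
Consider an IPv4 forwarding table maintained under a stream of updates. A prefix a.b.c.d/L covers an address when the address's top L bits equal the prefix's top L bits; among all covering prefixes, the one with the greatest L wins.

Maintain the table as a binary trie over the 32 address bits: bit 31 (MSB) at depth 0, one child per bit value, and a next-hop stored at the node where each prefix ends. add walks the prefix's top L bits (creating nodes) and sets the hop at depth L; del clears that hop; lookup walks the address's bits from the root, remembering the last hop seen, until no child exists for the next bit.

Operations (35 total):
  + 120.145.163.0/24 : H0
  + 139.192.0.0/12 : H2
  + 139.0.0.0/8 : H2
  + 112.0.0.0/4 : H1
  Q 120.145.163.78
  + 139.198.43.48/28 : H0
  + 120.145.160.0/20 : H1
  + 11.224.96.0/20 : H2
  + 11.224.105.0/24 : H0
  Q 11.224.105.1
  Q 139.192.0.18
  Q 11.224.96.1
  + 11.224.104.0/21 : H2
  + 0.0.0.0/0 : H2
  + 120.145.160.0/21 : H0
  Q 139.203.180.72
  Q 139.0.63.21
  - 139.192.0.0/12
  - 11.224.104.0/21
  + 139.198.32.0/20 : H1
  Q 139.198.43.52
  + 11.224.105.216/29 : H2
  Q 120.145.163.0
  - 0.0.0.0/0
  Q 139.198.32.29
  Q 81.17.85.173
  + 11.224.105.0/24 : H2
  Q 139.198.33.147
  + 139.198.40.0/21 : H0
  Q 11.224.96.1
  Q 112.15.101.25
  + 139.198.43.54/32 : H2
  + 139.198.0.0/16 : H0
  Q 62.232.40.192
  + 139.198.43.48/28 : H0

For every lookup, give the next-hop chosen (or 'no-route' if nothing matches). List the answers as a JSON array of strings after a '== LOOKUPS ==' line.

Trace:
  add 120.145.163.0/24 -> H0 at depth 24
  add 139.192.0.0/12 -> H2 at depth 12
  add 139.0.0.0/8 -> H2 at depth 8
  add 112.0.0.0/4 -> H1 at depth 4
  Q 120.145.163.78: descend 011110001001000110100011 ; hops seen [H1,H0] ; pick H0
  add 139.198.43.48/28 -> H0 at depth 28
  add 120.145.160.0/20 -> H1 at depth 20
  add 11.224.96.0/20 -> H2 at depth 20
  add 11.224.105.0/24 -> H0 at depth 24
  Q 11.224.105.1: descend 000010111110000001101001 ; hops seen [H2,H0] ; pick H0
  Q 139.192.0.18: descend 1000101111000 ; hops seen [H2,H2] ; pick H2
  Q 11.224.96.1: descend 00001011111000000110 ; hops seen [H2] ; pick H2
  add 11.224.104.0/21 -> H2 at depth 21
  add 0.0.0.0/0 -> H2 at depth 0
  add 120.145.160.0/21 -> H0 at depth 21
  Q 139.203.180.72: descend 100010111100 ; hops seen [H2,H2,H2] ; pick H2
  Q 139.0.63.21: descend 10001011 ; hops seen [H2,H2] ; pick H2
  del 139.192.0.0/12 (clear depth 12)
  del 11.224.104.0/21 (clear depth 21)
  add 139.198.32.0/20 -> H1 at depth 20
  Q 139.198.43.52: descend 1000101111000110001010110011 ; hops seen [H2,H2,H1,H0] ; pick H0
  add 11.224.105.216/29 -> H2 at depth 29
  Q 120.145.163.0: descend 011110001001000110100011 ; hops seen [H2,H1,H1,H0,H0] ; pick H0
  del 0.0.0.0/0 (clear depth 0)
  Q 139.198.32.29: descend 10001011110001100010 ; hops seen [H2,H1] ; pick H1
  Q 81.17.85.173: descend 01 ; hops seen [∅] ; pick no-route
  add 11.224.105.0/24 -> H2 at depth 24
  Q 139.198.33.147: descend 10001011110001100010 ; hops seen [H2,H1] ; pick H1
  add 139.198.40.0/21 -> H0 at depth 21
  Q 11.224.96.1: descend 00001011111000000110 ; hops seen [H2] ; pick H2
  Q 112.15.101.25: descend 0111 ; hops seen [H1] ; pick H1
  add 139.198.43.54/32 -> H2 at depth 32
  add 139.198.0.0/16 -> H0 at depth 16
  Q 62.232.40.192: descend 00 ; hops seen [∅] ; pick no-route
  add 139.198.43.48/28 -> H0 at depth 28

== LOOKUPS ==
["H0","H0","H2","H2","H2","H2","H0","H0","H1","no-route","H1","H2","H1","no-route"]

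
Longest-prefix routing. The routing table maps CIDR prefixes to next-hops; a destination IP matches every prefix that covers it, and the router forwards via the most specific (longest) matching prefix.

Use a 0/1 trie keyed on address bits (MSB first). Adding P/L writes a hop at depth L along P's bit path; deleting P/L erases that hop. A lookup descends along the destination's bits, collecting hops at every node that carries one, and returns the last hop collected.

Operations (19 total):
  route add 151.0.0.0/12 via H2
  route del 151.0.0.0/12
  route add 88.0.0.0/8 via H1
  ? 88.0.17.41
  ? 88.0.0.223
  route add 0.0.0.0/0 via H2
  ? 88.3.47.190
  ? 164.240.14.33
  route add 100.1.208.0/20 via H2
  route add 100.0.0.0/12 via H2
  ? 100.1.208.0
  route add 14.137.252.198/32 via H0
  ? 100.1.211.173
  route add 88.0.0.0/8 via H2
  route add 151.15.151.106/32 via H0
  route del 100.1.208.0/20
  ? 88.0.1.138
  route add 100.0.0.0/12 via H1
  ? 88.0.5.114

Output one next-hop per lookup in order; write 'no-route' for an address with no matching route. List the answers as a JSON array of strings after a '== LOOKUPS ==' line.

Trace:
  + 151.0.0.0/12 (H2) depth=12
  del 151.0.0.0/12 (clear depth 12)
  + 88.0.0.0/8 (H1) depth=8
  ? 88.0.17.41  path d0:-→d1:-→d2:-→d3:-→d4:-→d5:-→d6:-→d7:-→d8:H1  best=H1
  ? 88.0.0.223  path d0:-→d1:-→d2:-→d3:-→d4:-→d5:-→d6:-→d7:-→d8:H1  best=H1
  + 0.0.0.0/0 (H2) depth=0
  ? 88.3.47.190  path d0:H2→d1:-→d2:-→d3:-→d4:-→d5:-→d6:-→d7:-→d8:H1  best=H1
  ? 164.240.14.33  path d0:H2→d1:-→d2:-  best=H2
  + 100.1.208.0/20 (H2) depth=20
  + 100.0.0.0/12 (H2) depth=12
  ? 100.1.208.0  path d0:H2→d1:-→d2:-→d3:-→d4:-→d5:-→d6:-→d7:-→d8:-→d9:-→d10:-→d11:-→d12:H2→d13:-→d14:-→d15:-→d16:-→d17:-→d18:-→d19:-→d20:H2  best=H2
  + 14.137.252.198/32 (H0) depth=32
  ? 100.1.211.173  path d0:H2→d1:-→d2:-→d3:-→d4:-→d5:-→d6:-→d7:-→d8:-→d9:-→d10:-→d11:-→d12:H2→d13:-→d14:-→d15:-→d16:-→d17:-→d18:-→d19:-→d20:H2  best=H2
  + 88.0.0.0/8 (H2) depth=8
  + 151.15.151.106/32 (H0) depth=32
  del 100.1.208.0/20 (clear depth 20)
  ? 88.0.1.138  path d0:H2→d1:-→d2:-→d3:-→d4:-→d5:-→d6:-→d7:-→d8:H2  best=H2
  + 100.0.0.0/12 (H1) depth=12
  ? 88.0.5.114  path d0:H2→d1:-→d2:-→d3:-→d4:-→d5:-→d6:-→d7:-→d8:H2  best=H2

== LOOKUPS ==
["H1","H1","H1","H2","H2","H2","H2","H2"]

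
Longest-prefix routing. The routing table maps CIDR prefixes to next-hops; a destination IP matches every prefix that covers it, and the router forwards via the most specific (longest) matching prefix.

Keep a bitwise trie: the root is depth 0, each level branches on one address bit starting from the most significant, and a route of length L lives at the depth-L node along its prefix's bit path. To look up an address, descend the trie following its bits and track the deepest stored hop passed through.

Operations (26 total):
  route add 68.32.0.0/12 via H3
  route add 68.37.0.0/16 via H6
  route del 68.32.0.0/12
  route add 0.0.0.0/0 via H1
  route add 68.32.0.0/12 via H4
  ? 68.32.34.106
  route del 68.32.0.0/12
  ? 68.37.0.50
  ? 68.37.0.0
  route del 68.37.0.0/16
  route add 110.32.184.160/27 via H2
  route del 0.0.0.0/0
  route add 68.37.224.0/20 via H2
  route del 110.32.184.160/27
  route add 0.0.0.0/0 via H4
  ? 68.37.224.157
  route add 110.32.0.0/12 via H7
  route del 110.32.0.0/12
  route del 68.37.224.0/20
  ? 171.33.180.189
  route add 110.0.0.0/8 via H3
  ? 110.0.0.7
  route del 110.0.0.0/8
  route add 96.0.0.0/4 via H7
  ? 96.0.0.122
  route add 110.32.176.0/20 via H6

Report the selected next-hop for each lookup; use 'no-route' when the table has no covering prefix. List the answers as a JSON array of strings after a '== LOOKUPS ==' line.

Trace:
  add 68.32.0.0/12 -> H3 at depth 12
  add 68.37.0.0/16 -> H6 at depth 16
  - 68.32.0.0/12 clear@12
  add 0.0.0.0/0 -> H1 at depth 0
  add 68.32.0.0/12 -> H4 at depth 12
  Q 68.32.34.106: descend 0100010000100 ; hops seen [H1,H4] ; pick H4
  - 68.32.0.0/12 clear@12
  Q 68.37.0.50: descend 0100010000100101 ; hops seen [H1,H6] ; pick H6
  Q 68.37.0.0: descend 0100010000100101 ; hops seen [H1,H6] ; pick H6
  - 68.37.0.0/16 clear@16
  add 110.32.184.160/27 -> H2 at depth 27
  - 0.0.0.0/0 clear@0
  add 68.37.224.0/20 -> H2 at depth 20
  - 110.32.184.160/27 clear@27
  add 0.0.0.0/0 -> H4 at depth 0
  Q 68.37.224.157: descend 01000100001001011110 ; hops seen [H4,H2] ; pick H2
  add 110.32.0.0/12 -> H7 at depth 12
  - 110.32.0.0/12 clear@12
  - 68.37.224.0/20 clear@20
  Q 171.33.180.189: descend ε ; hops seen [H4] ; pick H4
  add 110.0.0.0/8 -> H3 at depth 8
  Q 110.0.0.7: descend 0110111000 ; hops seen [H4,H3] ; pick H3
  - 110.0.0.0/8 clear@8
  add 96.0.0.0/4 -> H7 at depth 4
  Q 96.0.0.122: descend 0110 ; hops seen [H4,H7] ; pick H7
  add 110.32.176.0/20 -> H6 at depth 20

== LOOKUPS ==
["H4","H6","H6","H2","H4","H3","H7"]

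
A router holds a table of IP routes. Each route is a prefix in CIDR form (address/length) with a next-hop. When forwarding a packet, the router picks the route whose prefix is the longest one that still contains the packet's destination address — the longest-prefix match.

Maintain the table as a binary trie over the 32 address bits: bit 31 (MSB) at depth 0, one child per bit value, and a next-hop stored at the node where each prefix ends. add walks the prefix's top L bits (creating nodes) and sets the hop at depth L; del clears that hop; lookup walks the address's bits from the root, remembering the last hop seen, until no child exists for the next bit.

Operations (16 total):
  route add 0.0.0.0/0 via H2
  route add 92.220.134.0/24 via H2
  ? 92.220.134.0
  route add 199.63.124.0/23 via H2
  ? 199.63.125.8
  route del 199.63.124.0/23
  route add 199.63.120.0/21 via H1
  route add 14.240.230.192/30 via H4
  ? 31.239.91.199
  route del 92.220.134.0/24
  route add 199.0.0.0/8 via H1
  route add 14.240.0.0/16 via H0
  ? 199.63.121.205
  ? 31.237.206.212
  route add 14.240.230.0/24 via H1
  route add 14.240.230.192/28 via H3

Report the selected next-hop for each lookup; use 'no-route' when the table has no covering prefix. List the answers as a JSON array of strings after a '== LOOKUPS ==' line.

Apply in order:
  + 0.0.0.0/0 (H2) depth=0
  + 92.220.134.0/24 (H2) depth=24
  ? 92.220.134.0  path d0:H2→d1:-→d2:-→d3:-→d4:-→d5:-→d6:-→d7:-→d8:-→d9:-→d10:-→d11:-→d12:-→d13:-→d14:-→d15:-→d16:-→d17:-→d18:-→d19:-→d20:-→d21:-→d22:-→d23:-→d24:H2  best=H2
  + 199.63.124.0/23 (H2) depth=23
  ? 199.63.125.8  path d0:H2→d1:-→d2:-→d3:-→d4:-→d5:-→d6:-→d7:-→d8:-→d9:-→d10:-→d11:-→d12:-→d13:-→d14:-→d15:-→d16:-→d17:-→d18:-→d19:-→d20:-→d21:-→d22:-→d23:H2  best=H2
  - 199.63.124.0/23 clear@23
  + 199.63.120.0/21 (H1) depth=21
  + 14.240.230.192/30 (H4) depth=30
  ? 31.239.91.199  path d0:H2→d1:-→d2:-→d3:-  best=H2
  - 92.220.134.0/24 clear@24
  + 199.0.0.0/8 (H1) depth=8
  + 14.240.0.0/16 (H0) depth=16
  ? 199.63.121.205  path d0:H2→d1:-→d2:-→d3:-→d4:-→d5:-→d6:-→d7:-→d8:H1→d9:-→d10:-→d11:-→d12:-→d13:-→d14:-→d15:-→d16:-→d17:-→d18:-→d19:-→d20:-→d21:H1  best=H1
  ? 31.237.206.212  path d0:H2→d1:-→d2:-→d3:-  best=H2
  + 14.240.230.0/24 (H1) depth=24
  + 14.240.230.192/28 (H3) depth=28

== LOOKUPS ==
["H2","H2","H2","H1","H2"]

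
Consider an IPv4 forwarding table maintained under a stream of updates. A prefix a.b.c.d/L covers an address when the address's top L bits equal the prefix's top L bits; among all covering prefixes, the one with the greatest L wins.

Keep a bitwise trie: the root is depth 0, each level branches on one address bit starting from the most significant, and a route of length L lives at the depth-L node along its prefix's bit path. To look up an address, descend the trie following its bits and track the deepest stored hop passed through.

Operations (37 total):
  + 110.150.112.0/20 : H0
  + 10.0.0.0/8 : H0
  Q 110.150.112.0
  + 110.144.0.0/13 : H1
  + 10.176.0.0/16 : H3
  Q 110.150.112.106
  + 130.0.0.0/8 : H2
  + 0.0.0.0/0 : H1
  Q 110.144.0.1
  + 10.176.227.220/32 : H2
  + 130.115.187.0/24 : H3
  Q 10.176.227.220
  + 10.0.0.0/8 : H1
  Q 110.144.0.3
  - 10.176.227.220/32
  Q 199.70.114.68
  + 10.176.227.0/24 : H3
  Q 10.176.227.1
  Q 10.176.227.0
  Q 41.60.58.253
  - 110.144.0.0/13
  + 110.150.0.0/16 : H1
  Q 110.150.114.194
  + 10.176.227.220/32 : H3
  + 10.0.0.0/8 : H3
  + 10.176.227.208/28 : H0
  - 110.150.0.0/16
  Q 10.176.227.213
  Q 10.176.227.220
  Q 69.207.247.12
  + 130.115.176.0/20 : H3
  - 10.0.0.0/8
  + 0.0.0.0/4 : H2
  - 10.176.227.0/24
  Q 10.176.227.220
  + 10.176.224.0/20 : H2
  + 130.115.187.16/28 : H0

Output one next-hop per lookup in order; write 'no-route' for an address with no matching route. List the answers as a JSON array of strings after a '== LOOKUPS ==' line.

Apply in order:
  + 110.150.112.0/20 (H0) depth=20
  + 10.0.0.0/8 (H0) depth=8
  ? 110.150.112.0  path d0:-→d1:-→d2:-→d3:-→d4:-→d5:-→d6:-→d7:-→d8:-→d9:-→d10:-→d11:-→d12:-→d13:-→d14:-→d15:-→d16:-→d17:-→d18:-→d19:-→d20:H0  best=H0
  + 110.144.0.0/13 (H1) depth=13
  + 10.176.0.0/16 (H3) depth=16
  ? 110.150.112.106  path d0:-→d1:-→d2:-→d3:-→d4:-→d5:-→d6:-→d7:-→d8:-→d9:-→d10:-→d11:-→d12:-→d13:H1→d14:-→d15:-→d16:-→d17:-→d18:-→d19:-→d20:H0  best=H0
  + 130.0.0.0/8 (H2) depth=8
  + 0.0.0.0/0 (H1) depth=0
  ? 110.144.0.1  path d0:H1→d1:-→d2:-→d3:-→d4:-→d5:-→d6:-→d7:-→d8:-→d9:-→d10:-→d11:-→d12:-→d13:H1  best=H1
  + 10.176.227.220/32 (H2) depth=32
  + 130.115.187.0/24 (H3) depth=24
  ? 10.176.227.220  path d0:H1→d1:-→d2:-→d3:-→d4:-→d5:-→d6:-→d7:-→d8:H0→d9:-→d10:-→d11:-→d12:-→d13:-→d14:-→d15:-→d16:H3→d17:-→d18:-→d19:-→d20:-→d21:-→d22:-→d23:-→d24:-→d25:-→d26:-→d27:-→d28:-→d29:-→d30:-→d31:-→d32:H2  best=H2
  + 10.0.0.0/8 (H1) depth=8
  ? 110.144.0.3  path d0:H1→d1:-→d2:-→d3:-→d4:-→d5:-→d6:-→d7:-→d8:-→d9:-→d10:-→d11:-→d12:-→d13:H1  best=H1
  del 10.176.227.220/32 (clear depth 32)
  ? 199.70.114.68  path d0:H1→d1:-  best=H1
  + 10.176.227.0/24 (H3) depth=24
  ? 10.176.227.1  path d0:H1→d1:-→d2:-→d3:-→d4:-→d5:-→d6:-→d7:-→d8:H1→d9:-→d10:-→d11:-→d12:-→d13:-→d14:-→d15:-→d16:H3→d17:-→d18:-→d19:-→d20:-→d21:-→d22:-→d23:-→d24:H3  best=H3
  ? 10.176.227.0  path d0:H1→d1:-→d2:-→d3:-→d4:-→d5:-→d6:-→d7:-→d8:H1→d9:-→d10:-→d11:-→d12:-→d13:-→d14:-→d15:-→d16:H3→d17:-→d18:-→d19:-→d20:-→d21:-→d22:-→d23:-→d24:H3  best=H3
  ? 41.60.58.253  path d0:H1→d1:-→d2:-  best=H1
  del 110.144.0.0/13 (clear depth 13)
  + 110.150.0.0/16 (H1) depth=16
  ? 110.150.114.194  path d0:H1→d1:-→d2:-→d3:-→d4:-→d5:-→d6:-→d7:-→d8:-→d9:-→d10:-→d11:-→d12:-→d13:-→d14:-→d15:-→d16:H1→d17:-→d18:-→d19:-→d20:H0  best=H0
  + 10.176.227.220/32 (H3) depth=32
  + 10.0.0.0/8 (H3) depth=8
  + 10.176.227.208/28 (H0) depth=28
  del 110.150.0.0/16 (clear depth 16)
  ? 10.176.227.213  path d0:H1→d1:-→d2:-→d3:-→d4:-→d5:-→d6:-→d7:-→d8:H3→d9:-→d10:-→d11:-→d12:-→d13:-→d14:-→d15:-→d16:H3→d17:-→d18:-→d19:-→d20:-→d21:-→d22:-→d23:-→d24:H3→d25:-→d26:-→d27:-→d28:H0  best=H0
  ? 10.176.227.220  path d0:H1→d1:-→d2:-→d3:-→d4:-→d5:-→d6:-→d7:-→d8:H3→d9:-→d10:-→d11:-→d12:-→d13:-→d14:-→d15:-→d16:H3→d17:-→d18:-→d19:-→d20:-→d21:-→d22:-→d23:-→d24:H3→d25:-→d26:-→d27:-→d28:H0→d29:-→d30:-→d31:-→d32:H3  best=H3
  ? 69.207.247.12  path d0:H1→d1:-→d2:-  best=H1
  + 130.115.176.0/20 (H3) depth=20
  del 10.0.0.0/8 (clear depth 8)
  + 0.0.0.0/4 (H2) depth=4
  del 10.176.227.0/24 (clear depth 24)
  ? 10.176.227.220  path d0:H1→d1:-→d2:-→d3:-→d4:H2→d5:-→d6:-→d7:-→d8:-→d9:-→d10:-→d11:-→d12:-→d13:-→d14:-→d15:-→d16:H3→d17:-→d18:-→d19:-→d20:-→d21:-→d22:-→d23:-→d24:-→d25:-→d26:-→d27:-→d28:H0→d29:-→d30:-→d31:-→d32:H3  best=H3
  + 10.176.224.0/20 (H2) depth=20
  + 130.115.187.16/28 (H0) depth=28

== LOOKUPS ==
["H0","H0","H1","H2","H1","H1","H3","H3","H1","H0","H0","H3","H1","H3"]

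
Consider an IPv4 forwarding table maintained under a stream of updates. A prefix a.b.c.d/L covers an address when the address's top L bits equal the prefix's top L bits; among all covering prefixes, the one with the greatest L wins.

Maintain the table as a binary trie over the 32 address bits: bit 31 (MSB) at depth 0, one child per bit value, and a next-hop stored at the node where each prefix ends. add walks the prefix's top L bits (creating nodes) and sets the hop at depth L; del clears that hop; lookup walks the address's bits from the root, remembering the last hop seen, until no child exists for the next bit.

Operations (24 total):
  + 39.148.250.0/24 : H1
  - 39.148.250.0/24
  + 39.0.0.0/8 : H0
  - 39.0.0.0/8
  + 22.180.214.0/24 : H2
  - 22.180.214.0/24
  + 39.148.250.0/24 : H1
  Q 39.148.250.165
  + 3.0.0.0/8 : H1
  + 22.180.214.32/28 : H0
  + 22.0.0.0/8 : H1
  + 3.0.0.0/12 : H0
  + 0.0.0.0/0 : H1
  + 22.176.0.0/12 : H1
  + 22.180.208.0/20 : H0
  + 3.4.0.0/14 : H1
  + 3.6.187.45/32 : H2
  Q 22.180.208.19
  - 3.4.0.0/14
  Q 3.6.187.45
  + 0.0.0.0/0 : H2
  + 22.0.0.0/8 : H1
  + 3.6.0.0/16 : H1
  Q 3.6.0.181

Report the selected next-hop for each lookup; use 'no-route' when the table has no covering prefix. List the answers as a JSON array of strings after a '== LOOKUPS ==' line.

Trace:
  add 39.148.250.0/24 -> H1 at depth 24
  del 39.148.250.0/24 (clear depth 24)
  add 39.0.0.0/8 -> H0 at depth 8
  del 39.0.0.0/8 (clear depth 8)
  add 22.180.214.0/24 -> H2 at depth 24
  del 22.180.214.0/24 (clear depth 24)
  add 39.148.250.0/24 -> H1 at depth 24
  ? 39.148.250.165  path d0:-→d1:-→d2:-→d3:-→d4:-→d5:-→d6:-→d7:-→d8:-→d9:-→d10:-→d11:-→d12:-→d13:-→d14:-→d15:-→d16:-→d17:-→d18:-→d19:-→d20:-→d21:-→d22:-→d23:-→d24:H1  best=H1
  add 3.0.0.0/8 -> H1 at depth 8
  add 22.180.214.32/28 -> H0 at depth 28
  add 22.0.0.0/8 -> H1 at depth 8
  add 3.0.0.0/12 -> H0 at depth 12
  add 0.0.0.0/0 -> H1 at depth 0
  add 22.176.0.0/12 -> H1 at depth 12
  add 22.180.208.0/20 -> H0 at depth 20
  add 3.4.0.0/14 -> H1 at depth 14
  add 3.6.187.45/32 -> H2 at depth 32
  ? 22.180.208.19  path d0:H1→d1:-→d2:-→d3:-→d4:-→d5:-→d6:-→d7:-→d8:H1→d9:-→d10:-→d11:-→d12:H1→d13:-→d14:-→d15:-→d16:-→d17:-→d18:-→d19:-→d20:H0→d21:-  best=H0
  del 3.4.0.0/14 (clear depth 14)
  ? 3.6.187.45  path d0:H1→d1:-→d2:-→d3:-→d4:-→d5:-→d6:-→d7:-→d8:H1→d9:-→d10:-→d11:-→d12:H0→d13:-→d14:-→d15:-→d16:-→d17:-→d18:-→d19:-→d20:-→d21:-→d22:-→d23:-→d24:-→d25:-→d26:-→d27:-→d28:-→d29:-→d30:-→d31:-→d32:H2  best=H2
  add 0.0.0.0/0 -> H2 at depth 0
  add 22.0.0.0/8 -> H1 at depth 8
  add 3.6.0.0/16 -> H1 at depth 16
  ? 3.6.0.181  path d0:H2→d1:-→d2:-→d3:-→d4:-→d5:-→d6:-→d7:-→d8:H1→d9:-→d10:-→d11:-→d12:H0→d13:-→d14:-→d15:-→d16:H1  best=H1

== LOOKUPS ==
["H1","H0","H2","H1"]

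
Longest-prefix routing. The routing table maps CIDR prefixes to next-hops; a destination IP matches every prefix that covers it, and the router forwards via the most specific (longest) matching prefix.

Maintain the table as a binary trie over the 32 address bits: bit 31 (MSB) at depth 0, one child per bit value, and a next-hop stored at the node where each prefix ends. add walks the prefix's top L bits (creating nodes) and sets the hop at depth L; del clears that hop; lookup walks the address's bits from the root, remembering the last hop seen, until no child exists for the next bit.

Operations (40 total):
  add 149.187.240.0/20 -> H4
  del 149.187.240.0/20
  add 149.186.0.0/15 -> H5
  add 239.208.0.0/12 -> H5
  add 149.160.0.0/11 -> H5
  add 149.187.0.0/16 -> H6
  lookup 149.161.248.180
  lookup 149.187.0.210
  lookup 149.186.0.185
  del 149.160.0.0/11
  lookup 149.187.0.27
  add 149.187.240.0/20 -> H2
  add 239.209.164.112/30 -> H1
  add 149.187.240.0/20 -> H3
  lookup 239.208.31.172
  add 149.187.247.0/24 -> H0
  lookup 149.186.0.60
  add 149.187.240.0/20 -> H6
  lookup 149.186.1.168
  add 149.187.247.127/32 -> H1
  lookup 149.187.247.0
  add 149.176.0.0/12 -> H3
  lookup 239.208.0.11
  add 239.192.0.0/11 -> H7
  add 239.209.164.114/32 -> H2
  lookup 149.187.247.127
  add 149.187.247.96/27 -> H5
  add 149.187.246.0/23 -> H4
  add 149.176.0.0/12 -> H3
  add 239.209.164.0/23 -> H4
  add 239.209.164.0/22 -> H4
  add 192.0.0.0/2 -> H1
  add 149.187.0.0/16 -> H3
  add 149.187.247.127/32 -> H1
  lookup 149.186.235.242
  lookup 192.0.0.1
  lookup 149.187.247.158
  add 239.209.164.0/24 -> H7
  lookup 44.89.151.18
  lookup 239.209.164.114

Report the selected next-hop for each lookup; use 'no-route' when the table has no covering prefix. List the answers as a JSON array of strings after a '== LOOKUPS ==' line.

Trace:
  + 149.187.240.0/20 (H4) depth=20
  - 149.187.240.0/20 clear@20
  + 149.186.0.0/15 (H5) depth=15
  + 239.208.0.0/12 (H5) depth=12
  + 149.160.0.0/11 (H5) depth=11
  + 149.187.0.0/16 (H6) depth=16
  ? 149.161.248.180  path d0:-→d1:-→d2:-→d3:-→d4:-→d5:-→d6:-→d7:-→d8:-→d9:-→d10:-→d11:H5  best=H5
  ? 149.187.0.210  path d0:-→d1:-→d2:-→d3:-→d4:-→d5:-→d6:-→d7:-→d8:-→d9:-→d10:-→d11:H5→d12:-→d13:-→d14:-→d15:H5→d16:H6  best=H6
  ? 149.186.0.185  path d0:-→d1:-→d2:-→d3:-→d4:-→d5:-→d6:-→d7:-→d8:-→d9:-→d10:-→d11:H5→d12:-→d13:-→d14:-→d15:H5  best=H5
  - 149.160.0.0/11 clear@11
  ? 149.187.0.27  path d0:-→d1:-→d2:-→d3:-→d4:-→d5:-→d6:-→d7:-→d8:-→d9:-→d10:-→d11:-→d12:-→d13:-→d14:-→d15:H5→d16:H6  best=H6
  + 149.187.240.0/20 (H2) depth=20
  + 239.209.164.112/30 (H1) depth=30
  + 149.187.240.0/20 (H3) depth=20
  ? 239.208.31.172  path d0:-→d1:-→d2:-→d3:-→d4:-→d5:-→d6:-→d7:-→d8:-→d9:-→d10:-→d11:-→d12:H5→d13:-→d14:-→d15:-  best=H5
  + 149.187.247.0/24 (H0) depth=24
  ? 149.186.0.60  path d0:-→d1:-→d2:-→d3:-→d4:-→d5:-→d6:-→d7:-→d8:-→d9:-→d10:-→d11:-→d12:-→d13:-→d14:-→d15:H5  best=H5
  + 149.187.240.0/20 (H6) depth=20
  ? 149.186.1.168  path d0:-→d1:-→d2:-→d3:-→d4:-→d5:-→d6:-→d7:-→d8:-→d9:-→d10:-→d11:-→d12:-→d13:-→d14:-→d15:H5  best=H5
  + 149.187.247.127/32 (H1) depth=32
  ? 149.187.247.0  path d0:-→d1:-→d2:-→d3:-→d4:-→d5:-→d6:-→d7:-→d8:-→d9:-→d10:-→d11:-→d12:-→d13:-→d14:-→d15:H5→d16:H6→d17:-→d18:-→d19:-→d20:H6→d21:-→d22:-→d23:-→d24:H0→d25:-  best=H0
  + 149.176.0.0/12 (H3) depth=12
  ? 239.208.0.11  path d0:-→d1:-→d2:-→d3:-→d4:-→d5:-→d6:-→d7:-→d8:-→d9:-→d10:-→d11:-→d12:H5→d13:-→d14:-→d15:-  best=H5
  + 239.192.0.0/11 (H7) depth=11
  + 239.209.164.114/32 (H2) depth=32
  ? 149.187.247.127  path d0:-→d1:-→d2:-→d3:-→d4:-→d5:-→d6:-→d7:-→d8:-→d9:-→d10:-→d11:-→d12:H3→d13:-→d14:-→d15:H5→d16:H6→d17:-→d18:-→d19:-→d20:H6→d21:-→d22:-→d23:-→d24:H0→d25:-→d26:-→d27:-→d28:-→d29:-→d30:-→d31:-→d32:H1  best=H1
  + 149.187.247.96/27 (H5) depth=27
  + 149.187.246.0/23 (H4) depth=23
  + 149.176.0.0/12 (H3) depth=12
  + 239.209.164.0/23 (H4) depth=23
  + 239.209.164.0/22 (H4) depth=22
  + 192.0.0.0/2 (H1) depth=2
  + 149.187.0.0/16 (H3) depth=16
  + 149.187.247.127/32 (H1) depth=32
  ? 149.186.235.242  path d0:-→d1:-→d2:-→d3:-→d4:-→d5:-→d6:-→d7:-→d8:-→d9:-→d10:-→d11:-→d12:H3→d13:-→d14:-→d15:H5  best=H5
  ? 192.0.0.1  path d0:-→d1:-→d2:H1  best=H1
  ? 149.187.247.158  path d0:-→d1:-→d2:-→d3:-→d4:-→d5:-→d6:-→d7:-→d8:-→d9:-→d10:-→d11:-→d12:H3→d13:-→d14:-→d15:H5→d16:H3→d17:-→d18:-→d19:-→d20:H6→d21:-→d22:-→d23:H4→d24:H0  best=H0
  + 239.209.164.0/24 (H7) depth=24
  ? 44.89.151.18  path d0:-  best=no-route
  ? 239.209.164.114  path d0:-→d1:-→d2:H1→d3:-→d4:-→d5:-→d6:-→d7:-→d8:-→d9:-→d10:-→d11:H7→d12:H5→d13:-→d14:-→d15:-→d16:-→d17:-→d18:-→d19:-→d20:-→d21:-→d22:H4→d23:H4→d24:H7→d25:-→d26:-→d27:-→d28:-→d29:-→d30:H1→d31:-→d32:H2  best=H2

== LOOKUPS ==
["H5","H6","H5","H6","H5","H5","H5","H0","H5","H1","H5","H1","H0","no-route","H2"]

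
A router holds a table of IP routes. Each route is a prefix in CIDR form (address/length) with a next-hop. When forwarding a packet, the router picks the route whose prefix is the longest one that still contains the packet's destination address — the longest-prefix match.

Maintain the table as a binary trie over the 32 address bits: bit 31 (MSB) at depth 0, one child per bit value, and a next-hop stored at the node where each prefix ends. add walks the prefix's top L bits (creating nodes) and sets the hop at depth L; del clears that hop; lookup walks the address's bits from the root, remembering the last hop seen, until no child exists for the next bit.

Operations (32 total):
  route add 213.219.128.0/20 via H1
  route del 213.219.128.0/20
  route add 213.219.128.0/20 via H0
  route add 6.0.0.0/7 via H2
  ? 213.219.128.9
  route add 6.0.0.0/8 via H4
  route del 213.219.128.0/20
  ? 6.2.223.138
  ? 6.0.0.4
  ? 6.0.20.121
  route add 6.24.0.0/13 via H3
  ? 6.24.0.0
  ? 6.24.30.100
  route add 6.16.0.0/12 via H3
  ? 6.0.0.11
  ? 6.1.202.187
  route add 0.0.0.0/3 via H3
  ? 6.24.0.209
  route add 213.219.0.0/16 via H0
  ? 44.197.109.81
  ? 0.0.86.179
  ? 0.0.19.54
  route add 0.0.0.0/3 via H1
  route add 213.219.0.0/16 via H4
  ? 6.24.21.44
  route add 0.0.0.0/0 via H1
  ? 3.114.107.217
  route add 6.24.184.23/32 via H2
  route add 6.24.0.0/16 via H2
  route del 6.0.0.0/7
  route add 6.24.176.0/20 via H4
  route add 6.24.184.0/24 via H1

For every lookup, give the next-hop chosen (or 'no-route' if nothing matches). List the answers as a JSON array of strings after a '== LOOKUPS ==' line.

Process each operation:
  + 213.219.128.0/20 (H1) depth=20
  del 213.219.128.0/20 (clear depth 20)
  + 213.219.128.0/20 (H0) depth=20
  + 6.0.0.0/7 (H2) depth=7
  lookup 213.219.128.9: bits 11010101110110111000 walk d0:-→d1:-→d2:-→d3:-→d4:-→d5:-→d6:-→d7:-→d8:-→d9:-→d10:-→d11:-→d12:-→d13:-→d14:-→d15:-→d16:-→d17:-→d18:-→d19:-→d20:H0 -> H0
  + 6.0.0.0/8 (H4) depth=8
  del 213.219.128.0/20 (clear depth 20)
  lookup 6.2.223.138: bits 00000110 walk d0:-→d1:-→d2:-→d3:-→d4:-→d5:-→d6:-→d7:H2→d8:H4 -> H4
  lookup 6.0.0.4: bits 00000110 walk d0:-→d1:-→d2:-→d3:-→d4:-→d5:-→d6:-→d7:H2→d8:H4 -> H4
  lookup 6.0.20.121: bits 00000110 walk d0:-→d1:-→d2:-→d3:-→d4:-→d5:-→d6:-→d7:H2→d8:H4 -> H4
  + 6.24.0.0/13 (H3) depth=13
  lookup 6.24.0.0: bits 0000011000011 walk d0:-→d1:-→d2:-→d3:-→d4:-→d5:-→d6:-→d7:H2→d8:H4→d9:-→d10:-→d11:-→d12:-→d13:H3 -> H3
  lookup 6.24.30.100: bits 0000011000011 walk d0:-→d1:-→d2:-→d3:-→d4:-→d5:-→d6:-→d7:H2→d8:H4→d9:-→d10:-→d11:-→d12:-→d13:H3 -> H3
  + 6.16.0.0/12 (H3) depth=12
  lookup 6.0.0.11: bits 00000110000 walk d0:-→d1:-→d2:-→d3:-→d4:-→d5:-→d6:-→d7:H2→d8:H4→d9:-→d10:-→d11:- -> H4
  lookup 6.1.202.187: bits 00000110000 walk d0:-→d1:-→d2:-→d3:-→d4:-→d5:-→d6:-→d7:H2→d8:H4→d9:-→d10:-→d11:- -> H4
  + 0.0.0.0/3 (H3) depth=3
  lookup 6.24.0.209: bits 0000011000011 walk d0:-→d1:-→d2:-→d3:H3→d4:-→d5:-→d6:-→d7:H2→d8:H4→d9:-→d10:-→d11:-→d12:H3→d13:H3 -> H3
  + 213.219.0.0/16 (H0) depth=16
  lookup 44.197.109.81: bits 00 walk d0:-→d1:-→d2:- -> no-route
  lookup 0.0.86.179: bits 00000 walk d0:-→d1:-→d2:-→d3:H3→d4:-→d5:- -> H3
  lookup 0.0.19.54: bits 00000 walk d0:-→d1:-→d2:-→d3:H3→d4:-→d5:- -> H3
  + 0.0.0.0/3 (H1) depth=3
  + 213.219.0.0/16 (H4) depth=16
  lookup 6.24.21.44: bits 0000011000011 walk d0:-→d1:-→d2:-→d3:H1→d4:-→d5:-→d6:-→d7:H2→d8:H4→d9:-→d10:-→d11:-→d12:H3→d13:H3 -> H3
  + 0.0.0.0/0 (H1) depth=0
  lookup 3.114.107.217: bits 00000 walk d0:H1→d1:-→d2:-→d3:H1→d4:-→d5:- -> H1
  + 6.24.184.23/32 (H2) depth=32
  + 6.24.0.0/16 (H2) depth=16
  del 6.0.0.0/7 (clear depth 7)
  + 6.24.176.0/20 (H4) depth=20
  + 6.24.184.0/24 (H1) depth=24

== LOOKUPS ==
["H0","H4","H4","H4","H3","H3","H4","H4","H3","no-route","H3","H3","H3","H1"]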